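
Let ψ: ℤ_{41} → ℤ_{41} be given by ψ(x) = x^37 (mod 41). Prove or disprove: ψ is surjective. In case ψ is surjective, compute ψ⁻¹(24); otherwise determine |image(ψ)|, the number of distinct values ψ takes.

19

Since 41 is prime, the nonzero elements of ℤ_{41} form a cyclic group of order 40.
As gcd(37, 40) = 1, raising to the 37th power is a bijection on this group: if s^37 ≡ t^37 then (st^{−1})^37 = 1, and the only element of order dividing gcd(37, 40) = 1 is 1, so s = t.
With ψ(0) = 0 this makes ψ injective on all of ℤ_{41}, hence bijective (finite equal-size domain and codomain). In particular ψ is surjective.
Since ψ is surjective, we find the preimage of 24. The inverse of x ↦ x^37 on (ℤ_{41})^× is x ↦ x^13, because 37·13 = 481 = 12·40 + 1 ≡ 1 (mod 40) and x^{40} = 1 for x ≠ 0 (Fermat). So ψ⁻¹(24) = 24^13 mod 41.
Repeated squaring mod 41: 24^1 ≡ 24, 24^2 ≡ 24² = 576 ≡ 2, 24^4 ≡ 2² = 4, 24^8 ≡ 4² = 16. Since 13 = 8 + 4 + 1, 24^13 ≡ 16·4·24: 16·4 = 64 ≡ 23, then 23·24 = 552 ≡ 19. So 24^13 ≡ 19 (mod 41).
Hence ψ⁻¹(24) = 19.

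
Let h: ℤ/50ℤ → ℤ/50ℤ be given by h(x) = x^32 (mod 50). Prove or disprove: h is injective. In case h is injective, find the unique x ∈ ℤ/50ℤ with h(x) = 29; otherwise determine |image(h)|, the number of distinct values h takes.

12

h(1) = 1^32 = 1.
h(7): Repeated squaring mod 50: 7^1 ≡ 7, 7^2 ≡ 7² = 49, 7^4 ≡ 49² = 2401 ≡ 1, 7^8 ≡ 1² = 1, 7^16 ≡ 1² = 1, 7^32 ≡ 1² = 1. So 7^32 ≡ 1 (mod 50).
So h(1) = h(7) = 1 while 1 ≠ 7, thus h is not injective.
Since h is not injective, we determine |image(h)|. Computing x^32 mod 50 for each x (by repeated squaring, reducing mod 50 at every step), the values h(0), h(1), …, h(49) are: 0, 1, 46, 41, 16, 25, 36, 1, 36, 31, 0, 21, 6, 31, 46, 25, 6, 11, 26, 11, 0, 41, 16, 21, 26, 25, 26, 21, 16, 41, 0, 11, 26, 11, 6, 25, 46, 31, 6, 21, 0, 31, 36, 1, 36, 25, 16, 41, 46, 1.
The distinct values are {0, 1, 6, 11, 16, 21, 25, 26, 31, 36, 41, 46}; there are 12 of them.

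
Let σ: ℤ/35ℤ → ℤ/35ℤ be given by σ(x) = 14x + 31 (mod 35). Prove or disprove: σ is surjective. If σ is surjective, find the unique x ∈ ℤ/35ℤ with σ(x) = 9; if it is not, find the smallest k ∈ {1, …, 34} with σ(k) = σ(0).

5

Since gcd(14, 35) = 7, we have 14x ≡ 0 (mod 7) for all x, so σ(x) ≡ 3 (mod 7).
But 0 ≢ 3 (mod 7), so 0 ∈ ℤ/35ℤ has no preimage. Hence σ is not surjective.
Since σ is not surjective, we find the least positive k with σ(k) = σ(0): this means 14k ≡ 0 (mod 35), i.e. 35 ∣ 14k. Since gcd(14, 35) = 7, dividing through by 7 this holds exactly when 5 ∣ 2k, and as gcd(2, 5) = 1, exactly when 5 ∣ k.
The smallest positive such k is 5.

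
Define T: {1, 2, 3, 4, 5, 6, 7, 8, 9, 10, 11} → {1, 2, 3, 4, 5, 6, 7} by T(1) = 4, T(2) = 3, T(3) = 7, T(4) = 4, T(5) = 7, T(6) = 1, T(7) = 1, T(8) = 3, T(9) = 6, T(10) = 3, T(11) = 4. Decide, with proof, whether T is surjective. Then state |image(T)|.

No element maps to 2, so T is not surjective.
The image of T is {1, 3, 4, 6, 7}, which has 5 elements.

5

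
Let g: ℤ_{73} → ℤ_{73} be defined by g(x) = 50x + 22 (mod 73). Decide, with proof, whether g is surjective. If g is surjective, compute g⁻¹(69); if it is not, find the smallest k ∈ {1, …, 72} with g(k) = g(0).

17

Recall that g is surjective if every y in the codomain equals g(x) for some x in the domain.
Since gcd(50, 73) = 1, 50 is invertible modulo 73. Euclid's algorithm: 73 = 1·50 + 23, 50 = 2·23 + 4, 23 = 5·4 + 3, 4 = 1·3 + 1; back-substituting gives 1 = 19·50 − 13·73, so 50⁻¹ ≡ 19 (mod 73).
For any y ∈ ℤ_{73}, x = 19(y − 22) mod 73 satisfies g(x) = 50·19(y − 22) + 22 ≡ y (since 50·19 ≡ 1 mod 73). So every y has a preimage.
Hence g is surjective.
Since g is surjective, we find g⁻¹(69): we need 50x ≡ 69 − 22 ≡ 47 (mod 73). Using 50⁻¹ = 19: x ≡ 19·47 = 893 = 12·73 + 17, so x = 17.
Check: g(17) = 50·17 + 22 = 872 = 11·73 + 69 ≡ 69 (mod 73).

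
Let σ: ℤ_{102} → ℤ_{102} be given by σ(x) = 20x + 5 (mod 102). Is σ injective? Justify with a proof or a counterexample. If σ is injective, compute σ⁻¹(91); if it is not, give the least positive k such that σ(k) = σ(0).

51

We have gcd(20, 102) = 2 > 1. Taking s = 0 and t = 51: σ(0) = 5 and σ(51) = 20·51 + 5 = 1025 ≡ 5 (mod 102).
So σ(0) = σ(51) while 0 ≠ 51, therefore σ is not injective.
Since σ is not injective, we find the least positive k with σ(k) = σ(0): this means 20k ≡ 0 (mod 102), i.e. 102 ∣ 20k. Since gcd(20, 102) = 2, dividing through by 2 this holds exactly when 51 ∣ 10k, and as gcd(10, 51) = 1, exactly when 51 ∣ k.
The smallest positive such k is 51.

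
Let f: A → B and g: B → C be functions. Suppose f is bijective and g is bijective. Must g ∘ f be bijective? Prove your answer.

Injectivity: if g(f(u)) = g(f(v)) then f(u) = f(v) (g injective) so u = v (f injective).
Surjectivity: for c ∈ C pick b with g(b) = c, then a with f(a) = b; then (g ∘ f)(a) = c.
Hence g ∘ f is bijective.

bijective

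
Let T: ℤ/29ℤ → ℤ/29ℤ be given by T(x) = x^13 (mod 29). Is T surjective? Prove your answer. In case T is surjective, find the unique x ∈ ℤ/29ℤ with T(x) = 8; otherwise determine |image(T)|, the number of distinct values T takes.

18

Since 29 is prime, the nonzero elements of ℤ/29ℤ form a cyclic group of order 28.
As gcd(13, 28) = 1, raising to the 13th power is a bijection on this group: if s^13 ≡ t^13 then (st^{−1})^13 = 1, and the only element of order dividing gcd(13, 28) = 1 is 1, so s = t.
With T(0) = 0 this makes T injective on all of ℤ/29ℤ, hence bijective (finite equal-size domain and codomain). In particular T is surjective.
Since T is surjective, we find the preimage of 8. The inverse of x ↦ x^13 on (ℤ/29ℤ)^× is x ↦ x^13, because 13·13 = 169 = 6·28 + 1 ≡ 1 (mod 28) and x^{28} = 1 for x ≠ 0 (Fermat). So T⁻¹(8) = 8^13 mod 29.
Repeated squaring mod 29: 8^1 ≡ 8, 8^2 ≡ 8² = 64 ≡ 6, 8^4 ≡ 6² = 36 ≡ 7, 8^8 ≡ 7² = 49 ≡ 20. Since 13 = 8 + 4 + 1, 8^13 ≡ 20·7·8: 20·7 = 140 ≡ 24, then 24·8 = 192 ≡ 18. So 8^13 ≡ 18 (mod 29).
Hence T⁻¹(8) = 18.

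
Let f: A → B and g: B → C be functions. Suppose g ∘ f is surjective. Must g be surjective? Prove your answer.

Let c ∈ C. Since g ∘ f is surjective, some a ∈ A has g(f(a)) = c. Then b = f(a) ∈ B satisfies g(b) = c. So g is surjective.

surjective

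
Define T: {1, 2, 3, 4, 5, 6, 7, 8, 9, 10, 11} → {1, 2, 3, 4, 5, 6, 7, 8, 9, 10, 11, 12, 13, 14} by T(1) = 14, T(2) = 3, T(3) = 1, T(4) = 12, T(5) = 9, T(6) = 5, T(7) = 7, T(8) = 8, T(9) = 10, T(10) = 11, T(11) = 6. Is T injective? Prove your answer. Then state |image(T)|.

The values T(1), …, T(11) are 14, 3, 1, 12, 9, 5, 7, 8, 10, 11, 6 — all distinct.
So T(a) = T(b) only when a = b, and T is injective.
The image of T is {1, 3, 5, 6, 7, 8, 9, 10, 11, 12, 14}, which has 11 elements.

11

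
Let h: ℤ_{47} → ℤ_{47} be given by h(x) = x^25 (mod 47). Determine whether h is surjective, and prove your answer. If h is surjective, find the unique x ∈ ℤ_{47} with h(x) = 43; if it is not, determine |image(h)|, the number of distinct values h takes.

Since 47 is prime, the nonzero elements of ℤ_{47} form a cyclic group of order 46.
As gcd(25, 46) = 1, raising to the 25th power is a bijection on this group: if a^25 ≡ b^25 then (ab^{−1})^25 = 1, and the only element of order dividing gcd(25, 46) = 1 is 1, so a = b.
With h(0) = 0 this makes h injective on all of ℤ_{47}, hence bijective (finite equal-size domain and codomain). In particular h is surjective.
Since h is surjective, we find the preimage of 43. The inverse of x ↦ x^25 on (ℤ_{47})^× is x ↦ x^35, because 25·35 = 875 = 19·46 + 1 ≡ 1 (mod 46) and x^{46} = 1 for x ≠ 0 (Fermat). So h⁻¹(43) = 43^35 mod 47.
Repeated squaring mod 47: 43^1 ≡ 43, 43^2 ≡ 43² = 1849 ≡ 16, 43^4 ≡ 16² = 256 ≡ 21, 43^8 ≡ 21² = 441 ≡ 18, 43^16 ≡ 18² = 324 ≡ 42, 43^32 ≡ 42² = 1764 ≡ 25. Since 35 = 32 + 2 + 1, 43^35 ≡ 25·16·43: 25·16 = 400 ≡ 24, then 24·43 = 1032 ≡ 45. So 43^35 ≡ 45 (mod 47).
Hence h⁻¹(43) = 45.

45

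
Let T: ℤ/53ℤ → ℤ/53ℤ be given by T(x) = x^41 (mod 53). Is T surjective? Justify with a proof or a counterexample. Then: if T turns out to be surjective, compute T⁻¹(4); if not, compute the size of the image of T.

Since 53 is prime, the nonzero elements of ℤ/53ℤ form a cyclic group of order 52.
As gcd(41, 52) = 1, raising to the 41st power is a bijection on this group: if a^41 ≡ b^41 then (ab^{−1})^41 = 1, and the only element of order dividing gcd(41, 52) = 1 is 1, so a = b.
With T(0) = 0 this makes T injective on all of ℤ/53ℤ, hence bijective (finite equal-size domain and codomain). In particular T is surjective.
Since T is surjective, we find the preimage of 4. The inverse of x ↦ x^41 on (ℤ/53ℤ)^× is x ↦ x^33, because 41·33 = 1353 = 26·52 + 1 ≡ 1 (mod 52) and x^{52} = 1 for x ≠ 0 (Fermat). So T⁻¹(4) = 4^33 mod 53.
Repeated squaring mod 53: 4^1 ≡ 4, 4^2 ≡ 4² = 16, 4^4 ≡ 16² = 256 ≡ 44, 4^8 ≡ 44² = 1936 ≡ 28, 4^16 ≡ 28² = 784 ≡ 42, 4^32 ≡ 42² = 1764 ≡ 15. Since 33 = 32 + 1, 4^33 ≡ 15·4: 15·4 = 60 ≡ 7. So 4^33 ≡ 7 (mod 53).
Hence T⁻¹(4) = 7.

7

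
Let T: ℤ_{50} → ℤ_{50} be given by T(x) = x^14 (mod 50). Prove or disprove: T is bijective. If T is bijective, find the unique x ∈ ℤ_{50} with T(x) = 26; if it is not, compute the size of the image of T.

22

T(0) = 0^14 = 0.
T(10): Repeated squaring mod 50: 10^1 ≡ 10, 10^2 ≡ 10² = 100 ≡ 0, 10^4 ≡ 0² = 0, 10^8 ≡ 0² = 0. Since 14 = 8 + 4 + 2, 10^14 ≡ 0·0·0: 0·0 = 0, then 0·0 = 0. So 10^14 ≡ 0 (mod 50).
So T(0) = T(10) = 0 while 0 ≠ 10, thus T is not injective, hence not bijective.
Since T is not bijective, we determine |image(T)|. Computing x^14 mod 50 for each x (by repeated squaring, reducing mod 50 at every step), the values T(0), T(1), …, T(49) are: 0, 1, 34, 19, 6, 25, 46, 49, 4, 11, 0, 41, 14, 39, 16, 25, 36, 29, 24, 21, 0, 31, 44, 9, 26, 25, 26, 9, 44, 31, 0, 21, 24, 29, 36, 25, 16, 39, 14, 41, 0, 11, 4, 49, 46, 25, 6, 19, 34, 1.
The distinct values are {0, 1, 4, 6, 9, 11, 14, 16, 19, 21, 24, 25, 26, 29, 31, 34, 36, 39, 41, 44, 46, 49}; there are 22 of them.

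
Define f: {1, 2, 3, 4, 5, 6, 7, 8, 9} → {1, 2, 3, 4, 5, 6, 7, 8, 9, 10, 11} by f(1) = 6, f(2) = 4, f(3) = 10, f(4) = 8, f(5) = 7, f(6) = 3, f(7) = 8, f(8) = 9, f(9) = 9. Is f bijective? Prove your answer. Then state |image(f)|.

f(4) = 8 = f(7) with 4 ≠ 7, so f is not injective, hence not bijective.
The image of f is {3, 4, 6, 7, 8, 9, 10}, which has 7 elements.

7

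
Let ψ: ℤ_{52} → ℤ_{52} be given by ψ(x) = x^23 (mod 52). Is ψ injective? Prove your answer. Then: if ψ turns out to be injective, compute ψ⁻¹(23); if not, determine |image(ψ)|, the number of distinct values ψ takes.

ψ(0) = 0^23 = 0.
ψ(26): Repeated squaring mod 52: 26^1 ≡ 26, 26^2 ≡ 26² = 676 ≡ 0, 26^4 ≡ 0² = 0, 26^8 ≡ 0² = 0, 26^16 ≡ 0² = 0. Since 23 = 16 + 4 + 2 + 1, 26^23 ≡ 0·0·0·26: 0·0 = 0, then 0·0 = 0, then 0·26 = 0. So 26^23 ≡ 0 (mod 52).
So ψ(0) = ψ(26) = 0 while 0 ≠ 26, so ψ is not injective.
Since ψ is not injective, we determine |image(ψ)|. Computing x^23 mod 52 for each x (by repeated squaring, reducing mod 52 at every step), the values ψ(0), ψ(1), …, ψ(51) are: 0, 1, 20, 35, 36, 21, 24, 15, 44, 29, 4, 19, 12, 13, 40, 7, 48, 49, 8, 11, 28, 5, 16, 43, 32, 25, 0, 27, 20, 9, 36, 47, 24, 41, 44, 3, 4, 45, 12, 39, 40, 33, 48, 23, 8, 37, 28, 31, 16, 17, 32, 51.
The distinct values are {0, 1, 3, 4, 5, 7, 8, 9, 11, 12, 13, 15, 16, 17, 19, 20, 21, 23, 24, 25, 27, 28, 29, 31, 32, 33, 35, 36, 37, 39, 40, 41, 43, 44, 45, 47, 48, 49, 51}; there are 39 of them.

39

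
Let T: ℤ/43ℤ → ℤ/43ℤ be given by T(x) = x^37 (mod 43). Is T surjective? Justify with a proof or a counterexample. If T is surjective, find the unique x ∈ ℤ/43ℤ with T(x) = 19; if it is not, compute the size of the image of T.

12

Since 43 is prime, the nonzero elements of ℤ/43ℤ form a cyclic group of order 42.
As gcd(37, 42) = 1, raising to the 37th power is a bijection on this group: if x_1^37 ≡ x_2^37 then (x_1x_2^{−1})^37 = 1, and the only element of order dividing gcd(37, 42) = 1 is 1, so x_1 = x_2.
With T(0) = 0 this makes T injective on all of ℤ/43ℤ, hence bijective (finite equal-size domain and codomain). In particular T is surjective.
Since T is surjective, we find the preimage of 19. The inverse of x ↦ x^37 on (ℤ/43ℤ)^× is x ↦ x^25, because 37·25 = 925 = 22·42 + 1 ≡ 1 (mod 42) and x^{42} = 1 for x ≠ 0 (Fermat). So T⁻¹(19) = 19^25 mod 43.
Repeated squaring mod 43: 19^1 ≡ 19, 19^2 ≡ 19² = 361 ≡ 17, 19^4 ≡ 17² = 289 ≡ 31, 19^8 ≡ 31² = 961 ≡ 15, 19^16 ≡ 15² = 225 ≡ 10. Since 25 = 16 + 8 + 1, 19^25 ≡ 10·15·19: 10·15 = 150 ≡ 21, then 21·19 = 399 ≡ 12. So 19^25 ≡ 12 (mod 43).
Hence T⁻¹(19) = 12.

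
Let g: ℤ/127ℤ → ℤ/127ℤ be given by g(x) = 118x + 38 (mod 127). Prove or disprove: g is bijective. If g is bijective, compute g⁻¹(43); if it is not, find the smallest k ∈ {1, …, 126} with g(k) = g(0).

Suppose g(a) = g(b) in ℤ/127ℤ. Then 118a + 38 ≡ 118b + 38 (mod 127), hence 118(a − b) ≡ 0 (mod 127).
Since gcd(118, 127) = 1, 118 is invertible modulo 127, so a − b ≡ 0 (mod 127), i.e. a = b.
We now compute 118⁻¹ mod 127 explicitly. Euclid's algorithm: 127 = 1·118 + 9, 118 = 13·9 + 1; back-substituting gives 1 = 14·118 − 13·127, so 118⁻¹ ≡ 14 (mod 127).
For any y ∈ ℤ/127ℤ, x = 14(y − 38) mod 127 satisfies g(x) = 118·14(y − 38) + 38 ≡ y (since 118·14 ≡ 1 mod 127). So every y has a preimage.
Thus g is bijective.
Since g is bijective, we compute g⁻¹(43): solve 118x + 38 ≡ 43 (mod 127), i.e. 118x ≡ 5 (mod 127).
Multiplying by 118⁻¹ = 14 gives x ≡ 14·5 = 70 ≡ 70 (mod 127).
Check: g(70) = 118·70 + 38 = 8298 = 65·127 + 43 ≡ 43 (mod 127).

70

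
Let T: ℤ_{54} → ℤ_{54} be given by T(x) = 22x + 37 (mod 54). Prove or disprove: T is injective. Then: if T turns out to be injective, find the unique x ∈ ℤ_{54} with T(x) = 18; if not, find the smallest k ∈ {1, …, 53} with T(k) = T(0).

27

We have gcd(22, 54) = 2 > 1. Taking x_1 = 0 and x_2 = 27: T(0) = 37 and T(27) = 22·27 + 37 = 631 ≡ 37 (mod 54).
So T(0) = T(27) while 0 ≠ 27, hence T is not injective.
Since T is not injective, we find the least positive k with T(k) = T(0): this means 22k ≡ 0 (mod 54), i.e. 54 ∣ 22k. Since gcd(22, 54) = 2, dividing through by 2 this holds exactly when 27 ∣ 11k, and as gcd(11, 27) = 1, exactly when 27 ∣ k.
The smallest positive such k is 27.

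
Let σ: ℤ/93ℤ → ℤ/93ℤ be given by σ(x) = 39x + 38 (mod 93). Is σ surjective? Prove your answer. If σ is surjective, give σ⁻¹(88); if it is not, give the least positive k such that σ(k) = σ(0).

31

Since gcd(39, 93) = 3, we have 39x ≡ 0 (mod 3) for all x, so σ(x) ≡ 2 (mod 3).
But 0 ≢ 2 (mod 3), so 0 ∈ ℤ/93ℤ has no preimage. So σ is not surjective.
Since σ is not surjective, we find the least positive k with σ(k) = σ(0): this means 39k ≡ 0 (mod 93), i.e. 93 ∣ 39k. Since gcd(39, 93) = 3, dividing through by 3 this holds exactly when 31 ∣ 13k, and as gcd(13, 31) = 1, exactly when 31 ∣ k.
The smallest positive such k is 31.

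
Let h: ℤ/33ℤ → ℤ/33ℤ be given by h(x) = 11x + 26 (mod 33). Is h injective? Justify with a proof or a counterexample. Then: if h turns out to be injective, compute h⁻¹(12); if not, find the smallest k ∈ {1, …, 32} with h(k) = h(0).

3

Recall that injectivity means: for all x_1, x_2 in the domain, h(x_1) = h(x_2) implies x_1 = x_2.
We have gcd(11, 33) = 11 > 1. Taking x_1 = 0 and x_2 = 3: h(0) = 26 and h(3) = 11·3 + 26 = 59 ≡ 26 (mod 33).
So h(0) = h(3) while 0 ≠ 3, hence h is not injective.
Since h is not injective, we find the least positive k with h(k) = h(0): this means 11k ≡ 0 (mod 33), i.e. 33 ∣ 11k. Since gcd(11, 33) = 11, dividing through by 11 this holds exactly when 3 ∣ k.
The smallest positive such k is 3.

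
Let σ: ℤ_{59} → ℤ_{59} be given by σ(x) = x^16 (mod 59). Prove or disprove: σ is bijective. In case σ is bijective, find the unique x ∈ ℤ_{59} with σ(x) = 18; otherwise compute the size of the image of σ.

30

σ(29): Repeated squaring mod 59: 29^1 ≡ 29, 29^2 ≡ 29² = 841 ≡ 15, 29^4 ≡ 15² = 225 ≡ 48, 29^8 ≡ 48² = 2304 ≡ 3, 29^16 ≡ 3² = 9. So 29^16 ≡ 9 (mod 59).
σ(30): Repeated squaring mod 59: 30^1 ≡ 30, 30^2 ≡ 30² = 900 ≡ 15, 30^4 ≡ 15² = 225 ≡ 48, 30^8 ≡ 48² = 2304 ≡ 3, 30^16 ≡ 3² = 9. So 30^16 ≡ 9 (mod 59).
So σ(29) = σ(30) = 9 while 29 ≠ 30, thus σ is not injective, hence not bijective.
Since σ is not bijective, we determine |image(σ)|. Computing x^16 mod 59 for each x (by repeated squaring, reducing mod 59 at every step), the values σ(0), σ(1), …, σ(58) are: 0, 1, 46, 26, 51, 19, 16, 15, 45, 27, 48, 12, 28, 35, 41, 22, 5, 4, 3, 29, 25, 36, 21, 20, 49, 7, 17, 53, 57, 9, 9, 57, 53, 17, 7, 49, 20, 21, 36, 25, 29, 3, 4, 5, 22, 41, 35, 28, 12, 48, 27, 45, 15, 16, 19, 51, 26, 46, 1.
The distinct values are {0, 1, 3, 4, 5, 7, 9, 12, 15, 16, 17, 19, 20, 21, 22, 25, 26, 27, 28, 29, 35, 36, 41, 45, 46, 48, 49, 51, 53, 57}; there are 30 of them.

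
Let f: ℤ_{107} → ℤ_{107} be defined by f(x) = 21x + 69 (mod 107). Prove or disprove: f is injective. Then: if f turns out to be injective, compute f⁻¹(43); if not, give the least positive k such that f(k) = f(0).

If f(a) = f(b), then 21a ≡ 21b (mod 107). Because gcd(21, 107) = 1, we may cancel 21 to get a ≡ b (mod 107).
So f is injective.
We now compute 21⁻¹ mod 107 explicitly. Euclid's algorithm: 107 = 5·21 + 2, 21 = 10·2 + 1; back-substituting gives 1 = 51·21 − 10·107, so 21⁻¹ ≡ 51 (mod 107).
Since f is injective, we compute f⁻¹(43): solve 21x + 69 ≡ 43 (mod 107), i.e. 21x ≡ 81 (mod 107).
Multiplying by 21⁻¹ = 51 gives x ≡ 51·81 = 4131 = 38·107 + 65 ≡ 65 (mod 107).
Check: f(65) = 21·65 + 69 = 1434 = 13·107 + 43 ≡ 43 (mod 107).

65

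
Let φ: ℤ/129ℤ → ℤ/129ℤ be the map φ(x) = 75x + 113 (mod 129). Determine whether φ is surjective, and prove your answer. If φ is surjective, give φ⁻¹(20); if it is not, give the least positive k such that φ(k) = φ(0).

43

Recall that surjectivity means every element of the codomain has a preimage under φ.
Since gcd(75, 129) = 3, we have 75x ≡ 0 (mod 3) for all x, so φ(x) ≡ 2 (mod 3).
But 0 ≢ 2 (mod 3), so 0 ∈ ℤ/129ℤ has no preimage. So φ is not surjective.
Since φ is not surjective, we find the least positive k with φ(k) = φ(0): this means 75k ≡ 0 (mod 129), i.e. 129 ∣ 75k. Since gcd(75, 129) = 3, dividing through by 3 this holds exactly when 43 ∣ 25k, and as gcd(25, 43) = 1, exactly when 43 ∣ k.
The smallest positive such k is 43.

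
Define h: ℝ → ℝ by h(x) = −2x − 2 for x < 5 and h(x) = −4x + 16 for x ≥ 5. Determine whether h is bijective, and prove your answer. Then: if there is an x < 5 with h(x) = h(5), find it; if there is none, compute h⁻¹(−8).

1

Both pieces are strictly decreasing (slopes −2 and −4), so each is injective on its own interval.
The left piece maps (−∞, 5) onto (−12, ∞); the right piece maps [5, ∞) onto (−∞, −4].
These images overlap. In particular h(5) = −4 (right piece), and solving −2x − 2 = −4 on the left piece gives x = 1 < 5.
So h(1) = h(5) with 1 ≠ 5, and h is not injective, hence not bijective. This x = 1 is the requested value below 5.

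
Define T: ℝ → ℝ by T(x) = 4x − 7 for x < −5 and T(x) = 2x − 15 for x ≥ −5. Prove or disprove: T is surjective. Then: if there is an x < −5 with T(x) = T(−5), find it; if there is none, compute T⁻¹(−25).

-5

Both pieces are strictly increasing (slopes 4 and 2), so each is injective on its own interval.
The left piece maps (−∞, −5) onto (−∞, −27); the right piece maps [−5, ∞) onto [−25, ∞).
The union (−∞, −27) ∪ [−25, ∞) omits the interval between −27 and −25; in particular −27 has no preimage. So T is not surjective.
Because the two images are disjoint, no x < −5 has T(x) = T(−5), so we compute T⁻¹(−25): −25 lies in [−25, ∞), so solve 2x − 15 = −25: x = (−25 + 15)/2 = −5.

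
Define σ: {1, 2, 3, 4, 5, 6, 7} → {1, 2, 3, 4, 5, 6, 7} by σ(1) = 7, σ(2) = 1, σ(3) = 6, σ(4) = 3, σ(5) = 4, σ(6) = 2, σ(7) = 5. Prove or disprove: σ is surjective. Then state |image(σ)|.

7

Every element of the codomain has a preimage: 1 = σ(2), 2 = σ(6), 3 = σ(4), 4 = σ(5), 5 = σ(7), 6 = σ(3), 7 = σ(1).
So σ is surjective.
The image of σ is {1, 2, 3, 4, 5, 6, 7}, which has 7 elements.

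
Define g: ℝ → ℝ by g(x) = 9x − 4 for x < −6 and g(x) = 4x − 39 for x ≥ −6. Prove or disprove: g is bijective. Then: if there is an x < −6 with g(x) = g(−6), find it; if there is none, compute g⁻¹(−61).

-59/9

Both pieces are strictly increasing (slopes 9 and 4), so each is injective on its own interval.
The left piece maps (−∞, −6) onto (−∞, −58); the right piece maps [−6, ∞) onto [−63, ∞).
These images overlap. In particular g(−6) = −63 (right piece), and solving 9x − 4 = −63 on the left piece gives x = −59/9 < −6.
So g(−59/9) = g(−6) with −59/9 ≠ −6, and g is not injective, hence not bijective. This x = −59/9 is the requested value below −6.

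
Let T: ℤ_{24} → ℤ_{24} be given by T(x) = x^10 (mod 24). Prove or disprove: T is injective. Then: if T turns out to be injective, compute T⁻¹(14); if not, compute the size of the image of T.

T(2): Repeated squaring mod 24: 2^1 ≡ 2, 2^2 ≡ 2² = 4, 2^4 ≡ 4² = 16, 2^8 ≡ 16² = 256 ≡ 16. Since 10 = 8 + 2, 2^10 ≡ 16·4: 16·4 = 64 ≡ 16. So 2^10 ≡ 16 (mod 24).
T(4): Repeated squaring mod 24: 4^1 ≡ 4, 4^2 ≡ 4² = 16, 4^4 ≡ 16² = 256 ≡ 16, 4^8 ≡ 16² = 256 ≡ 16. Since 10 = 8 + 2, 4^10 ≡ 16·16: 16·16 = 256 ≡ 16. So 4^10 ≡ 16 (mod 24).
So T(2) = T(4) = 16 while 2 ≠ 4, therefore T is not injective.
Since T is not injective, we determine |image(T)|. Computing x^10 mod 24 for each x (by repeated squaring, reducing mod 24 at every step), the values T(0), T(1), …, T(23) are: 0, 1, 16, 9, 16, 1, 0, 1, 16, 9, 16, 1, 0, 1, 16, 9, 16, 1, 0, 1, 16, 9, 16, 1.
The distinct values are {0, 1, 9, 16}; there are 4 of them.

4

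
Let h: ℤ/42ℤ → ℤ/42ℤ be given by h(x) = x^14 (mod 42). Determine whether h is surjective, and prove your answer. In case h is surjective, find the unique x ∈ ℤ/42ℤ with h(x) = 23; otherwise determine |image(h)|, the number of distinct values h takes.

h(4): Repeated squaring mod 42: 4^1 ≡ 4, 4^2 ≡ 4² = 16, 4^4 ≡ 16² = 256 ≡ 4, 4^8 ≡ 4² = 16. Since 14 = 8 + 4 + 2, 4^14 ≡ 16·4·16: 16·4 = 64 ≡ 22, then 22·16 = 352 ≡ 16. So 4^14 ≡ 16 (mod 42).
h(10): Repeated squaring mod 42: 10^1 ≡ 10, 10^2 ≡ 10² = 100 ≡ 16, 10^4 ≡ 16² = 256 ≡ 4, 10^8 ≡ 4² = 16. Since 14 = 8 + 4 + 2, 10^14 ≡ 16·4·16: 16·4 = 64 ≡ 22, then 22·16 = 352 ≡ 16. So 10^14 ≡ 16 (mod 42).
So h(4) = h(10) = 16 while 4 ≠ 10, thus h is not injective.
A non-injective map from the 42-element set ℤ/42ℤ to itself takes at most 41 distinct values, so it cannot be surjective. So h is not surjective.
Since h is not surjective, we determine |image(h)|. Computing x^14 mod 42 for each x (by repeated squaring, reducing mod 42 at every step), the values h(0), h(1), …, h(41) are: 0, 1, 4, 9, 16, 25, 36, 7, 22, 39, 16, 37, 18, 1, 28, 15, 4, 37, 30, 25, 22, 21, 22, 25, 30, 37, 4, 15, 28, 1, 18, 37, 16, 39, 22, 7, 36, 25, 16, 9, 4, 1.
The distinct values are {0, 1, 4, 7, 9, 15, 16, 18, 21, 22, 25, 28, 30, 36, 37, 39}; there are 16 of them.

16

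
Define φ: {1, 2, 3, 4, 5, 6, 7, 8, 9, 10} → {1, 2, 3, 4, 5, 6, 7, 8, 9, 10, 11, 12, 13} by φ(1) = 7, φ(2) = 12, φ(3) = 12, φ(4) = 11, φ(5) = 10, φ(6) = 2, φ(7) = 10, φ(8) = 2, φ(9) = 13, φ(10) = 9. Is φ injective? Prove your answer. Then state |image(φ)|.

7

φ(2) = 12 = φ(3) with 2 ≠ 3, so φ is not injective.
The image of φ is {2, 7, 9, 10, 11, 12, 13}, which has 7 elements.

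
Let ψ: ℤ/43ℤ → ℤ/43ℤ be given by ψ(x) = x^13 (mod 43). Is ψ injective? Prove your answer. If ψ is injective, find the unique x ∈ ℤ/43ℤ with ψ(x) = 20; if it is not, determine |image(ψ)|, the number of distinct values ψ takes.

Since 43 is prime, the nonzero elements of ℤ/43ℤ form a cyclic group of order 42.
As gcd(13, 42) = 1, raising to the 13th power is a bijection on this group: if a^13 ≡ b^13 then (ab^{−1})^13 = 1, and the only element of order dividing gcd(13, 42) = 1 is 1, so a = b.
With ψ(0) = 0 this makes ψ injective on all of ℤ/43ℤ, hence bijective (finite equal-size domain and codomain). In particular ψ is injective.
Since ψ is injective, we find the preimage of 20. The inverse of x ↦ x^13 on (ℤ/43ℤ)^× is x ↦ x^13, because 13·13 = 169 = 4·42 + 1 ≡ 1 (mod 42) and x^{42} = 1 for x ≠ 0 (Fermat). So ψ⁻¹(20) = 20^13 mod 43.
Repeated squaring mod 43: 20^1 ≡ 20, 20^2 ≡ 20² = 400 ≡ 13, 20^4 ≡ 13² = 169 ≡ 40, 20^8 ≡ 40² = 1600 ≡ 9. Since 13 = 8 + 4 + 1, 20^13 ≡ 9·40·20: 9·40 = 360 ≡ 16, then 16·20 = 320 ≡ 19. So 20^13 ≡ 19 (mod 43).
Hence ψ⁻¹(20) = 19.

19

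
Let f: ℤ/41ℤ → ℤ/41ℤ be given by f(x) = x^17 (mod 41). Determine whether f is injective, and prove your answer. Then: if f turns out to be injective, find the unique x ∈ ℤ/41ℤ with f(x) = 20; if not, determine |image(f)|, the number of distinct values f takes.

36

Since 41 is prime, the nonzero elements of ℤ/41ℤ form a cyclic group of order 40.
As gcd(17, 40) = 1, raising to the 17th power is a bijection on this group: if x_1^17 ≡ x_2^17 then (x_1x_2^{−1})^17 = 1, and the only element of order dividing gcd(17, 40) = 1 is 1, so x_1 = x_2.
With f(0) = 0 this makes f injective on all of ℤ/41ℤ, hence bijective (finite equal-size domain and codomain). In particular f is injective.
Since f is injective, we find the preimage of 20. The inverse of x ↦ x^17 on (ℤ/41ℤ)^× is x ↦ x^33, because 17·33 = 561 = 14·40 + 1 ≡ 1 (mod 40) and x^{40} = 1 for x ≠ 0 (Fermat). So f⁻¹(20) = 20^33 mod 41.
Repeated squaring mod 41: 20^1 ≡ 20, 20^2 ≡ 20² = 400 ≡ 31, 20^4 ≡ 31² = 961 ≡ 18, 20^8 ≡ 18² = 324 ≡ 37, 20^16 ≡ 37² = 1369 ≡ 16, 20^32 ≡ 16² = 256 ≡ 10. Since 33 = 32 + 1, 20^33 ≡ 10·20: 10·20 = 200 ≡ 36. So 20^33 ≡ 36 (mod 41).
Hence f⁻¹(20) = 36.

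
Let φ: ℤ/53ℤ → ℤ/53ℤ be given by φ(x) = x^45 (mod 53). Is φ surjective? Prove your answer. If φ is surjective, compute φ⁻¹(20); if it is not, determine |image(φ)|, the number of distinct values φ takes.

Since 53 is prime, the nonzero elements of ℤ/53ℤ form a cyclic group of order 52.
As gcd(45, 52) = 1, raising to the 45th power is a bijection on this group: if u^45 ≡ v^45 then (uv^{−1})^45 = 1, and the only element of order dividing gcd(45, 52) = 1 is 1, so u = v.
With φ(0) = 0 this makes φ injective on all of ℤ/53ℤ, hence bijective (finite equal-size domain and codomain). In particular φ is surjective.
Since φ is surjective, we find the preimage of 20. The inverse of x ↦ x^45 on (ℤ/53ℤ)^× is x ↦ x^37, because 45·37 = 1665 = 32·52 + 1 ≡ 1 (mod 52) and x^{52} = 1 for x ≠ 0 (Fermat). So φ⁻¹(20) = 20^37 mod 53.
Repeated squaring mod 53: 20^1 ≡ 20, 20^2 ≡ 20² = 400 ≡ 29, 20^4 ≡ 29² = 841 ≡ 46, 20^8 ≡ 46² = 2116 ≡ 49, 20^16 ≡ 49² = 2401 ≡ 16, 20^32 ≡ 16² = 256 ≡ 44. Since 37 = 32 + 4 + 1, 20^37 ≡ 44·46·20: 44·46 = 2024 ≡ 10, then 10·20 = 200 ≡ 41. So 20^37 ≡ 41 (mod 53).
Hence φ⁻¹(20) = 41.

41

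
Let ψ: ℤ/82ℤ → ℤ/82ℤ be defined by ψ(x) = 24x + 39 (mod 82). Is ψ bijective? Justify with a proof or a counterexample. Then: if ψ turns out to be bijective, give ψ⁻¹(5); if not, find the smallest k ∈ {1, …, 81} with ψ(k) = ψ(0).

We have gcd(24, 82) = 2 > 1. Taking x_1 = 0 and x_2 = 41: ψ(0) = 39 and ψ(41) = 24·41 + 39 = 1023 ≡ 39 (mod 82).
So ψ(0) = ψ(41) while 0 ≠ 41, hence ψ is not injective, hence not bijective.
Since ψ is not bijective, we find the least positive k with ψ(k) = ψ(0): this means 24k ≡ 0 (mod 82), i.e. 82 ∣ 24k. Since gcd(24, 82) = 2, dividing through by 2 this holds exactly when 41 ∣ 12k, and as gcd(12, 41) = 1, exactly when 41 ∣ k.
The smallest positive such k is 41.

41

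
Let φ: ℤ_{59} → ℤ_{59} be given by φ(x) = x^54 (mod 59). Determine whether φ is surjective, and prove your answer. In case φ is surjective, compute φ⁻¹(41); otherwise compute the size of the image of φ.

30

φ(29): Repeated squaring mod 59: 29^1 ≡ 29, 29^2 ≡ 29² = 841 ≡ 15, 29^4 ≡ 15² = 225 ≡ 48, 29^8 ≡ 48² = 2304 ≡ 3, 29^16 ≡ 3² = 9, 29^32 ≡ 9² = 81 ≡ 22. Since 54 = 32 + 16 + 4 + 2, 29^54 ≡ 22·9·48·15: 22·9 = 198 ≡ 21, then 21·48 = 1008 ≡ 5, then 5·15 = 75 ≡ 16. So 29^54 ≡ 16 (mod 59).
φ(30): Repeated squaring mod 59: 30^1 ≡ 30, 30^2 ≡ 30² = 900 ≡ 15, 30^4 ≡ 15² = 225 ≡ 48, 30^8 ≡ 48² = 2304 ≡ 3, 30^16 ≡ 3² = 9, 30^32 ≡ 9² = 81 ≡ 22. Since 54 = 32 + 16 + 4 + 2, 30^54 ≡ 22·9·48·15: 22·9 = 198 ≡ 21, then 21·48 = 1008 ≡ 5, then 5·15 = 75 ≡ 16. So 30^54 ≡ 16 (mod 59).
So φ(29) = φ(30) = 16 while 29 ≠ 30, therefore φ is not injective.
A non-injective map from the 59-element set ℤ_{59} to itself takes at most 58 distinct values, so it cannot be surjective. Hence φ is not surjective.
Since φ is not surjective, we determine |image(φ)|. Computing x^54 mod 59 for each x (by repeated squaring, reducing mod 59 at every step), the values φ(0), φ(1), …, φ(58) are: 0, 1, 48, 51, 3, 27, 29, 36, 26, 5, 57, 46, 35, 12, 17, 20, 9, 41, 4, 53, 22, 7, 25, 15, 28, 21, 45, 19, 49, 16, 16, 49, 19, 45, 21, 28, 15, 25, 7, 22, 53, 4, 41, 9, 20, 17, 12, 35, 46, 57, 5, 26, 36, 29, 27, 3, 51, 48, 1.
The distinct values are {0, 1, 3, 4, 5, 7, 9, 12, 15, 16, 17, 19, 20, 21, 22, 25, 26, 27, 28, 29, 35, 36, 41, 45, 46, 48, 49, 51, 53, 57}; there are 30 of them.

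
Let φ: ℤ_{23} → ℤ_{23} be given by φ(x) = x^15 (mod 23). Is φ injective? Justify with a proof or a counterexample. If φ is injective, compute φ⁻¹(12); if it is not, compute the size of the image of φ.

3

Since 23 is prime, the nonzero elements of ℤ_{23} form a cyclic group of order 22.
As gcd(15, 22) = 1, raising to the 15th power is a bijection on this group: if u^15 ≡ v^15 then (uv^{−1})^15 = 1, and the only element of order dividing gcd(15, 22) = 1 is 1, so u = v.
With φ(0) = 0 this makes φ injective on all of ℤ_{23}, hence bijective (finite equal-size domain and codomain). In particular φ is injective.
Since φ is injective, we find the preimage of 12. The inverse of x ↦ x^15 on (ℤ_{23})^× is x ↦ x^3, because 15·3 = 45 = 2·22 + 1 ≡ 1 (mod 22) and x^{22} = 1 for x ≠ 0 (Fermat). So φ⁻¹(12) = 12^3 mod 23.
Repeated squaring mod 23: 12^1 ≡ 12, 12^2 ≡ 12² = 144 ≡ 6. Since 3 = 2 + 1, 12^3 ≡ 6·12: 6·12 = 72 ≡ 3. So 12^3 ≡ 3 (mod 23).
Hence φ⁻¹(12) = 3.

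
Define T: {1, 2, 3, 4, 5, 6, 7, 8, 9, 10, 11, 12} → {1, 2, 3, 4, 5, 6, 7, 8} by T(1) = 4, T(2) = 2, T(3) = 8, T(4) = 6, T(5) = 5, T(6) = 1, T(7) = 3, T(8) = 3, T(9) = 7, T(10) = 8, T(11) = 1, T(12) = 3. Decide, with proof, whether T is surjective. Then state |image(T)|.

Every element of the codomain has a preimage: 1 = T(6), 2 = T(2), 3 = T(7), 4 = T(1), 5 = T(5), 6 = T(4), 7 = T(9), 8 = T(3).
So T is surjective.
The image of T is {1, 2, 3, 4, 5, 6, 7, 8}, which has 8 elements.

8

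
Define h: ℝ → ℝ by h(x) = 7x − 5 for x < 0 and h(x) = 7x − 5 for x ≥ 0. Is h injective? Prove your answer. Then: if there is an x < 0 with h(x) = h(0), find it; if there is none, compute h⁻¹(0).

5/7

Both pieces are strictly increasing (slopes 7 and 7), so each is injective on its own interval.
The left piece maps (−∞, 0) onto (−∞, −5); the right piece maps [0, ∞) onto [−5, ∞).
These images are disjoint, so no value is attained by both pieces. So h is injective.
Because the two images are disjoint, no x < 0 has h(x) = h(0), so we compute h⁻¹(0): 0 lies in [−5, ∞), so solve 7x − 5 = 0: x = (0 + 5)/7 = 5/7.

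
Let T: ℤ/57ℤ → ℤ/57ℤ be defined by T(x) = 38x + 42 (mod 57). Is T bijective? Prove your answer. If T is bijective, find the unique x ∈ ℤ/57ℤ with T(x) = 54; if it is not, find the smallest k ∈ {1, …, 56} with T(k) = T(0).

3

Recall that T is injective if T(x_1) = T(x_2) implies x_1 = x_2.
We have gcd(38, 57) = 19 > 1. Taking x_1 = 0 and x_2 = 3: T(0) = 42 and T(3) = 38·3 + 42 = 156 ≡ 42 (mod 57).
So T(0) = T(3) while 0 ≠ 3, thus T is not injective, hence not bijective.
Since T is not bijective, we find the least positive k with T(k) = T(0): this means 38k ≡ 0 (mod 57), i.e. 57 ∣ 38k. Since gcd(38, 57) = 19, dividing through by 19 this holds exactly when 3 ∣ 2k, and as gcd(2, 3) = 1, exactly when 3 ∣ k.
The smallest positive such k is 3.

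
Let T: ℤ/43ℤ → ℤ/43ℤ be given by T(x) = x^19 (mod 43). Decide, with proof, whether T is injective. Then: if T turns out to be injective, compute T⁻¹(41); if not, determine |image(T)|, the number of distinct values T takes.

35

Since 43 is prime, the nonzero elements of ℤ/43ℤ form a cyclic group of order 42.
As gcd(19, 42) = 1, raising to the 19th power is a bijection on this group: if a^19 ≡ b^19 then (ab^{−1})^19 = 1, and the only element of order dividing gcd(19, 42) = 1 is 1, so a = b.
With T(0) = 0 this makes T injective on all of ℤ/43ℤ, hence bijective (finite equal-size domain and codomain). In particular T is injective.
Since T is injective, we find the preimage of 41. The inverse of x ↦ x^19 on (ℤ/43ℤ)^× is x ↦ x^31, because 19·31 = 589 = 14·42 + 1 ≡ 1 (mod 42) and x^{42} = 1 for x ≠ 0 (Fermat). So T⁻¹(41) = 41^31 mod 43.
Repeated squaring mod 43: 41^1 ≡ 41, 41^2 ≡ 41² = 1681 ≡ 4, 41^4 ≡ 4² = 16, 41^8 ≡ 16² = 256 ≡ 41, 41^16 ≡ 41² = 1681 ≡ 4. Since 31 = 16 + 8 + 4 + 2 + 1, 41^31 ≡ 4·41·16·4·41: 4·41 = 164 ≡ 35, then 35·16 = 560 ≡ 1, then 1·4 = 4, then 4·41 = 164 ≡ 35. So 41^31 ≡ 35 (mod 43).
Hence T⁻¹(41) = 35.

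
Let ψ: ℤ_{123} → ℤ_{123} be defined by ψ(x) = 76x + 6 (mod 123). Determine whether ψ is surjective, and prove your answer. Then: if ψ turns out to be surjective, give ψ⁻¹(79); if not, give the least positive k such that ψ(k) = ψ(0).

22

Recall: surjectivity means every element of the codomain has a preimage under ψ.
Since gcd(76, 123) = 1, 76 is invertible modulo 123. Euclid's algorithm: 123 = 1·76 + 47, 76 = 1·47 + 29, 47 = 1·29 + 18, 29 = 1·18 + 11, 18 = 1·11 + 7, 11 = 1·7 + 4, 7 = 1·4 + 3, 4 = 1·3 + 1; back-substituting gives 1 = 34·76 − 21·123, so 76⁻¹ ≡ 34 (mod 123).
For any y ∈ ℤ_{123}, x = 34(y − 6) mod 123 satisfies ψ(x) = 76·34(y − 6) + 6 ≡ y (since 76·34 ≡ 1 mod 123). So every y has a preimage.
Thus ψ is surjective.
Since ψ is surjective, we find ψ⁻¹(79): we need 76x ≡ 79 − 6 ≡ 73 (mod 123). Using 76⁻¹ = 34: x ≡ 34·73 = 2482 = 20·123 + 22, so x = 22.
Check: ψ(22) = 76·22 + 6 = 1678 = 13·123 + 79 ≡ 79 (mod 123).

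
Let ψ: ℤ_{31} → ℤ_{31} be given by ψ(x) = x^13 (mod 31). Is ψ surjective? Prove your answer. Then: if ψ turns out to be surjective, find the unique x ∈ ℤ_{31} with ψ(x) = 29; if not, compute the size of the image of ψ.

27

Since 31 is prime, the nonzero elements of ℤ_{31} form a cyclic group of order 30.
As gcd(13, 30) = 1, raising to the 13th power is a bijection on this group: if x_1^13 ≡ x_2^13 then (x_1x_2^{−1})^13 = 1, and the only element of order dividing gcd(13, 30) = 1 is 1, so x_1 = x_2.
With ψ(0) = 0 this makes ψ injective on all of ℤ_{31}, hence bijective (finite equal-size domain and codomain). In particular ψ is surjective.
Since ψ is surjective, we find the preimage of 29. The inverse of x ↦ x^13 on (ℤ_{31})^× is x ↦ x^7, because 13·7 = 91 = 3·30 + 1 ≡ 1 (mod 30) and x^{30} = 1 for x ≠ 0 (Fermat). So ψ⁻¹(29) = 29^7 mod 31.
Repeated squaring mod 31: 29^1 ≡ 29, 29^2 ≡ 29² = 841 ≡ 4, 29^4 ≡ 4² = 16. Since 7 = 4 + 2 + 1, 29^7 ≡ 16·4·29: 16·4 = 64 ≡ 2, then 2·29 = 58 ≡ 27. So 29^7 ≡ 27 (mod 31).
Hence ψ⁻¹(29) = 27.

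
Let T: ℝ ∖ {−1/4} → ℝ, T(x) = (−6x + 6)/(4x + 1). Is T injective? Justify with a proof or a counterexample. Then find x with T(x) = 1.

1/2

Suppose T(u) = T(v). Cross-multiplying: (−6u + 6)(4v + 1) = (−6v + 6)(4u + 1).
Expanding both sides and cancelling the symmetric terms leaves −30·(u − v) = 0. Since −30 ≠ 0, u = v. Hence T is injective.
Solving T(x) = 1: cross-multiplying gives −6x + 6 = 1(4x + 1), which rearranges to −10x = −5, so x = 1/2.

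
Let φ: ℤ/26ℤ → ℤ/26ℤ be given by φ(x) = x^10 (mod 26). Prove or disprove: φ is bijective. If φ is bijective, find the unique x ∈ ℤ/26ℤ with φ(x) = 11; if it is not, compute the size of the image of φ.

14

φ(12): Repeated squaring mod 26: 12^1 ≡ 12, 12^2 ≡ 12² = 144 ≡ 14, 12^4 ≡ 14² = 196 ≡ 14, 12^8 ≡ 14² = 196 ≡ 14. Since 10 = 8 + 2, 12^10 ≡ 14·14: 14·14 = 196 ≡ 14. So 12^10 ≡ 14 (mod 26).
φ(14): Repeated squaring mod 26: 14^1 ≡ 14, 14^2 ≡ 14² = 196 ≡ 14, 14^4 ≡ 14² = 196 ≡ 14, 14^8 ≡ 14² = 196 ≡ 14. Since 10 = 8 + 2, 14^10 ≡ 14·14: 14·14 = 196 ≡ 14. So 14^10 ≡ 14 (mod 26).
So φ(12) = φ(14) = 14 while 12 ≠ 14, therefore φ is not injective, hence not bijective.
Since φ is not bijective, we determine |image(φ)|. Computing x^10 mod 26 for each x (by repeated squaring, reducing mod 26 at every step), the values φ(0), φ(1), …, φ(25) are: 0, 1, 10, 3, 22, 25, 4, 17, 12, 9, 16, 23, 14, 13, 14, 23, 16, 9, 12, 17, 4, 25, 22, 3, 10, 1.
The distinct values are {0, 1, 3, 4, 9, 10, 12, 13, 14, 16, 17, 22, 23, 25}; there are 14 of them.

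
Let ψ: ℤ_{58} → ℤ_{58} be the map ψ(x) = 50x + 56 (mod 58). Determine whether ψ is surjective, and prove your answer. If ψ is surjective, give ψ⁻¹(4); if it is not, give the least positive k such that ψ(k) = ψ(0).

29

Recall that ψ is surjective if every y in the codomain equals ψ(x) for some x in the domain.
Since gcd(50, 58) = 2, we have 50x ≡ 0 (mod 2) for all x, so ψ(x) ≡ 0 (mod 2).
But 1 ≢ 0 (mod 2), so 1 ∈ ℤ_{58} has no preimage. Hence ψ is not surjective.
Since ψ is not surjective, we find the least positive k with ψ(k) = ψ(0): this means 50k ≡ 0 (mod 58), i.e. 58 ∣ 50k. Since gcd(50, 58) = 2, dividing through by 2 this holds exactly when 29 ∣ 25k, and as gcd(25, 29) = 1, exactly when 29 ∣ k.
The smallest positive such k is 29.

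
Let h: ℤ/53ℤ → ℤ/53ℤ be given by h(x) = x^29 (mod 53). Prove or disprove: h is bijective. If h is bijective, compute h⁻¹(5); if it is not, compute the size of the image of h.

22

Since 53 is prime, the nonzero elements of ℤ/53ℤ form a cyclic group of order 52.
As gcd(29, 52) = 1, raising to the 29th power is a bijection on this group: if x_1^29 ≡ x_2^29 then (x_1x_2^{−1})^29 = 1, and the only element of order dividing gcd(29, 52) = 1 is 1, so x_1 = x_2.
With h(0) = 0 this makes h injective on all of ℤ/53ℤ, hence bijective (finite equal-size domain and codomain). In particular h is bijective.
Since h is bijective, we find the preimage of 5. The inverse of x ↦ x^29 on (ℤ/53ℤ)^× is x ↦ x^9, because 29·9 = 261 = 5·52 + 1 ≡ 1 (mod 52) and x^{52} = 1 for x ≠ 0 (Fermat). So h⁻¹(5) = 5^9 mod 53.
Repeated squaring mod 53: 5^1 ≡ 5, 5^2 ≡ 5² = 25, 5^4 ≡ 25² = 625 ≡ 42, 5^8 ≡ 42² = 1764 ≡ 15. Since 9 = 8 + 1, 5^9 ≡ 15·5: 15·5 = 75 ≡ 22. So 5^9 ≡ 22 (mod 53).
Hence h⁻¹(5) = 22.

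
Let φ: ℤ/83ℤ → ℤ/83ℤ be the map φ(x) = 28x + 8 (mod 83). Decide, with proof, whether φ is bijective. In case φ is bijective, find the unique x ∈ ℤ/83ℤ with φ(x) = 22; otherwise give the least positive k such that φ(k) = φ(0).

42

Suppose φ(s) = φ(t) in ℤ/83ℤ. Then 28s + 8 ≡ 28t + 8 (mod 83), thus 28(s − t) ≡ 0 (mod 83).
Since gcd(28, 83) = 1, 28 is invertible modulo 83, therefore s − t ≡ 0 (mod 83), i.e. s = t.
We now compute 28⁻¹ mod 83 explicitly. Euclid's algorithm: 83 = 2·28 + 27, 28 = 1·27 + 1; back-substituting gives 1 = 3·28 − 1·83, so 28⁻¹ ≡ 3 (mod 83).
For any y ∈ ℤ/83ℤ, x = 3(y − 8) mod 83 satisfies φ(x) = 28·3(y − 8) + 8 ≡ y (since 28·3 ≡ 1 mod 83). So every y has a preimage.
Hence φ is bijective.
Since φ is bijective, we compute φ⁻¹(22): solve 28x + 8 ≡ 22 (mod 83), i.e. 28x ≡ 14 (mod 83).
Multiplying by 28⁻¹ = 3 gives x ≡ 3·14 = 42 ≡ 42 (mod 83).
Check: φ(42) = 28·42 + 8 = 1184 = 14·83 + 22 ≡ 22 (mod 83).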